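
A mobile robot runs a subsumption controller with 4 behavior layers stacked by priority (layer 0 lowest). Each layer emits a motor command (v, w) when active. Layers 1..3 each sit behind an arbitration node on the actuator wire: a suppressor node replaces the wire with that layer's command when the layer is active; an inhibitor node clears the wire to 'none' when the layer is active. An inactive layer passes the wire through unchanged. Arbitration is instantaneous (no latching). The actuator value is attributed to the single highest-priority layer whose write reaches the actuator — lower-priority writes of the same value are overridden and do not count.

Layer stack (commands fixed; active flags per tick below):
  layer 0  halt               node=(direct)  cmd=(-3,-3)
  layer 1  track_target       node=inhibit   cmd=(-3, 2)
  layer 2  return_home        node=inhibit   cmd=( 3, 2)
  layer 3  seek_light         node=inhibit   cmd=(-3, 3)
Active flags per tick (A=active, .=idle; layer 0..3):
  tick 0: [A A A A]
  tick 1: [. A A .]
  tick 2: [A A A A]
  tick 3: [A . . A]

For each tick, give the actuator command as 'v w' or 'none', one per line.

none
none
none
none

tick 0:
  [0] halt on; wire := (-3, -3)
  [1] track_target on (inhibit); wire := none
  [2] return_home on (inhibit); wire := none
  [3] seek_light on (inhibit); wire := none
  output none
tick 1:
  [0] halt off; wire := none
  [1] track_target on (inhibit); wire := none
  [2] return_home on (inhibit); wire := none
  [3] seek_light off; pass none
  output none
tick 2:
  [0] halt on; wire := (-3, -3)
  [1] track_target on (inhibit); wire := none
  [2] return_home on (inhibit); wire := none
  [3] seek_light on (inhibit); wire := none
  output none
tick 3:
  [0] halt on; wire := (-3, -3)
  [1] track_target off; pass (-3, -3)
  [2] return_home off; pass (-3, -3)
  [3] seek_light on (inhibit); wire := none
  output none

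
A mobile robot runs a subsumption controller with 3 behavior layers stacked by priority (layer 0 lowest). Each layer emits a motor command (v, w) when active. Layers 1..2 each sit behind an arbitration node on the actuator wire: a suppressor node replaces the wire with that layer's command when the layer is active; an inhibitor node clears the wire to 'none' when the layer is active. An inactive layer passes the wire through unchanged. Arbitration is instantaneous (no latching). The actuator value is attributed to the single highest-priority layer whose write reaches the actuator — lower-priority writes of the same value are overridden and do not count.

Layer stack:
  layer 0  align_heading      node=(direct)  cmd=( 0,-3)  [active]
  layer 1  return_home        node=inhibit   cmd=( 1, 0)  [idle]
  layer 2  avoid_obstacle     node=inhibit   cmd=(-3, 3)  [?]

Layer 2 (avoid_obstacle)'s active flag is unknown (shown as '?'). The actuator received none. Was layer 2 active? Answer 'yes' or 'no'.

yes

If layer 2 is active=yes:
  actuator would be none
If layer 2 is active=no:
  actuator would be (0, -3)
Observed none, so layer 2 was active.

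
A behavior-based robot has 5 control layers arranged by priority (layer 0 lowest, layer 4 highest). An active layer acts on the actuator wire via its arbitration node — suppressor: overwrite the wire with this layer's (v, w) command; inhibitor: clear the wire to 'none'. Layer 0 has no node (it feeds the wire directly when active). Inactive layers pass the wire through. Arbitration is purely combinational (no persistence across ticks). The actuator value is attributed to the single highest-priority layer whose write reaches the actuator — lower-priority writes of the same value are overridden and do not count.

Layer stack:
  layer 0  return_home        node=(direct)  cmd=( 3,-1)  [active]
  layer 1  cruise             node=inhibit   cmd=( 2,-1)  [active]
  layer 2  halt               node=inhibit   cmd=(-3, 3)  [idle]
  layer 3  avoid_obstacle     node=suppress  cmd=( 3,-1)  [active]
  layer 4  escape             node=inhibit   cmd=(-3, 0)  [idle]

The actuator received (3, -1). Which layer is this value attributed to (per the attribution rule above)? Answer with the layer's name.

[0] return_home on; wire := (3, -1)
[1] cruise on (inhibit); wire := none
[2] halt off; pass none
[3] avoid_obstacle on (suppress); wire := (3, -1)
[4] escape off; pass (3, -1)
output (3, -1)
last writer: layer 3 = avoid_obstacle

avoid_obstacle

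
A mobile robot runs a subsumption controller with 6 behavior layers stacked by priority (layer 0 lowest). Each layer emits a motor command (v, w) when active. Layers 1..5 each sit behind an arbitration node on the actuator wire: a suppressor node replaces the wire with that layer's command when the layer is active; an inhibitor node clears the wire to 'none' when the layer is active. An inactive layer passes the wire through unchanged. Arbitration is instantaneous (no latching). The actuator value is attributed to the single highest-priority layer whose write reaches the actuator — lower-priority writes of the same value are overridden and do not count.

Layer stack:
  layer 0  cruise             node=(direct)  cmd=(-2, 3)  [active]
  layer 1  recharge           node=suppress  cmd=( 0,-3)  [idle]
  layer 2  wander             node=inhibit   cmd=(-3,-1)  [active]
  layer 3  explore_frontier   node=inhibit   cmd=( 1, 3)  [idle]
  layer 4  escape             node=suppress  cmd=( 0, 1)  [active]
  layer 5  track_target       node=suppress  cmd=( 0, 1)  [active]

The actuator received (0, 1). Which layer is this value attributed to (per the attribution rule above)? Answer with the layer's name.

layer 0 (cruise) active — direct: (-2, 3)
layer 1 (recharge) idle — unchanged: (-2, 3)
layer 2 (wander) active — inhibits: none
layer 3 (explore_frontier) idle — unchanged: none
layer 4 (escape) active — suppresses: (0, 1)
layer 5 (track_target) active — suppresses: (0, 1)
→ actuator (0, 1)
last writer: layer 5 = track_target

track_target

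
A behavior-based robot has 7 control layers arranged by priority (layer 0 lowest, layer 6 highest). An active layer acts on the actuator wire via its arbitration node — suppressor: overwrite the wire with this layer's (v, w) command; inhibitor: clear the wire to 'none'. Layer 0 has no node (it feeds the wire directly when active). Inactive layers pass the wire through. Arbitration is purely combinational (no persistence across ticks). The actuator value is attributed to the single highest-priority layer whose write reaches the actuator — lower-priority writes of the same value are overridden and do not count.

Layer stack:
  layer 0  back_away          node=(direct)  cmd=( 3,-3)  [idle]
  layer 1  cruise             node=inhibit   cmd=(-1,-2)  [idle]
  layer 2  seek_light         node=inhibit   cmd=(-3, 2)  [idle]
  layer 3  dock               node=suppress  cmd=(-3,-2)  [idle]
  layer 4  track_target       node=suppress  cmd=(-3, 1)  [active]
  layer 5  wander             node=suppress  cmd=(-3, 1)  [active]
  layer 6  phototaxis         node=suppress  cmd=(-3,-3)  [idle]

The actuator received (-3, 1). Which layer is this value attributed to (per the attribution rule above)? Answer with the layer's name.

[0] back_away off; wire := none
[1] cruise off; pass none
[2] seek_light off; pass none
[3] dock off; pass none
[4] track_target on (suppress); wire := (-3, 1)
[5] wander on (suppress); wire := (-3, 1)
[6] phototaxis off; pass (-3, 1)
output (-3, 1)
last writer: layer 5 = wander

wander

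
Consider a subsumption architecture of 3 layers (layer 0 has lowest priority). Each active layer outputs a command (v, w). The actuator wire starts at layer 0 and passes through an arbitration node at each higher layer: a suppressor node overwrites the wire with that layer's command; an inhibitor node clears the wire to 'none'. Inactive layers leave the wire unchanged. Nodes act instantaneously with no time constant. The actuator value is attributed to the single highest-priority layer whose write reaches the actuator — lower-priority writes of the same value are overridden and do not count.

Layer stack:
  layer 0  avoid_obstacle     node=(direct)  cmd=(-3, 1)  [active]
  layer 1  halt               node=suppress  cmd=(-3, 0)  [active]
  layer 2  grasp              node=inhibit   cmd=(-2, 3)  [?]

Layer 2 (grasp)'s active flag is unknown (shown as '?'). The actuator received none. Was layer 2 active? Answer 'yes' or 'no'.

If layer 2 is active=yes:
  actuator would be none
If layer 2 is active=no:
  actuator would be (-3, 0)
Observed none, so layer 2 was active.

yes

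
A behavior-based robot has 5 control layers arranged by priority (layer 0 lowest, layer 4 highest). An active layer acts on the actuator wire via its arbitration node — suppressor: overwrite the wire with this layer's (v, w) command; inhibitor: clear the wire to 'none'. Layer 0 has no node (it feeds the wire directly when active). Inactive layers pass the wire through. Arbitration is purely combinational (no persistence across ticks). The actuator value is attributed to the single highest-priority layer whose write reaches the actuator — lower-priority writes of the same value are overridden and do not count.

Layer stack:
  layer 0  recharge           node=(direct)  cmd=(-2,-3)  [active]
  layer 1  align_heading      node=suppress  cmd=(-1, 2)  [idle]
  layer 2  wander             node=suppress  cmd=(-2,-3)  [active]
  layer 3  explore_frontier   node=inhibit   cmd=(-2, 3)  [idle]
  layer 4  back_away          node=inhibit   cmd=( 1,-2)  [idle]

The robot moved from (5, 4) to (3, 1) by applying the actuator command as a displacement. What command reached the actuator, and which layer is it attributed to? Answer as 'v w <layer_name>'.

-2 -3 wander

displacement = (3, 1) − (5, 4) = (-2, -3)
layer 0 (recharge) active — direct: (-2, -3)
layer 1 (align_heading) idle — unchanged: (-2, -3)
layer 2 (wander) active — suppresses: (-2, -3)
layer 3 (explore_frontier) idle — unchanged: (-2, -3)
layer 4 (back_away) idle — unchanged: (-2, -3)
→ actuator (-2, -3) — from layer 2 (wander)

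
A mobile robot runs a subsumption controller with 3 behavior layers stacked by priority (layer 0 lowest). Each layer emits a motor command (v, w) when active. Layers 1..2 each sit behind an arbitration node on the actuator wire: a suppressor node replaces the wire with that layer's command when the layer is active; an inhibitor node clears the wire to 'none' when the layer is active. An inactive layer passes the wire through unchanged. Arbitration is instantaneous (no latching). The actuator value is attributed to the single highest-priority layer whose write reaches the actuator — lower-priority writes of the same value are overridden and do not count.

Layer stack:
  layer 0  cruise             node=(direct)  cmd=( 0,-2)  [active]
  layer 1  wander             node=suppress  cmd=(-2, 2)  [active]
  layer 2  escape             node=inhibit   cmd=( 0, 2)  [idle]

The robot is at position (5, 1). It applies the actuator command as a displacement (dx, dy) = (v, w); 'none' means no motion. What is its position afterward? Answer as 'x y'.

layer 0 (cruise) active — direct: (0, -2)
layer 1 (wander) active — suppresses: (-2, 2)
layer 2 (escape) idle — unchanged: (-2, 2)
→ actuator (-2, 2)
position: (5, 1) + (-2, 2) = (3, 3)

3 3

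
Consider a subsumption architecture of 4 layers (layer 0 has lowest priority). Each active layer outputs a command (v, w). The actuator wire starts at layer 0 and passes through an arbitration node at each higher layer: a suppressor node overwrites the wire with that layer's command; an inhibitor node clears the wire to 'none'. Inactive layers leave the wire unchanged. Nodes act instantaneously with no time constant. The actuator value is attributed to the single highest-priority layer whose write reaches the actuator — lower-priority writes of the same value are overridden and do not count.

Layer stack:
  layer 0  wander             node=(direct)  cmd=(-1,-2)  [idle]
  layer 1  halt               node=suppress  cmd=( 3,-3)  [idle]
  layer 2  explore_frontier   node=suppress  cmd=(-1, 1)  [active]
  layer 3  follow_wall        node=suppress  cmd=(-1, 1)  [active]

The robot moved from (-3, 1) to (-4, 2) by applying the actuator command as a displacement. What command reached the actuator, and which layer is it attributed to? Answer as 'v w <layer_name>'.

displacement = (-4, 2) − (-3, 1) = (-1, 1)
L0 wander: idle → wire = none
L1 halt: idle → wire stays none
L2 explore_frontier: active, suppressor → wire = (-1, 1)
L3 follow_wall: active, suppressor → wire = (-1, 1)
actuator = (-1, 1) — from layer 3 (follow_wall)

-1 1 follow_wall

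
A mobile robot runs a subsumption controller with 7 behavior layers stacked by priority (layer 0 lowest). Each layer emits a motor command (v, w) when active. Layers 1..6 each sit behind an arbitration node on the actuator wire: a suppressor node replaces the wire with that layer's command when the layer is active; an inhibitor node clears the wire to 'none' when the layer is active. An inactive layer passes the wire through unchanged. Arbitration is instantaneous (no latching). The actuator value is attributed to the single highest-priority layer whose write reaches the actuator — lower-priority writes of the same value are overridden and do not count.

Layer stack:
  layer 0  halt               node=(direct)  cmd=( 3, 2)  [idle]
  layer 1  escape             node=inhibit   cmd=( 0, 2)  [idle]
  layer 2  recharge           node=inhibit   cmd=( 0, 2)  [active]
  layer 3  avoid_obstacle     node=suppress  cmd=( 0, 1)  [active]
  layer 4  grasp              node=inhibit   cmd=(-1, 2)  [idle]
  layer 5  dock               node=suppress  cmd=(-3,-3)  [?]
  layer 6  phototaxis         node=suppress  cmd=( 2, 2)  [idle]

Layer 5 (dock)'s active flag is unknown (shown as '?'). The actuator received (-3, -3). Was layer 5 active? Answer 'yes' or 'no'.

yes

If layer 5 is active=yes:
  actuator would be (-3, -3)
If layer 5 is active=no:
  actuator would be (0, 1)
Observed (-3, -3), so layer 5 was active.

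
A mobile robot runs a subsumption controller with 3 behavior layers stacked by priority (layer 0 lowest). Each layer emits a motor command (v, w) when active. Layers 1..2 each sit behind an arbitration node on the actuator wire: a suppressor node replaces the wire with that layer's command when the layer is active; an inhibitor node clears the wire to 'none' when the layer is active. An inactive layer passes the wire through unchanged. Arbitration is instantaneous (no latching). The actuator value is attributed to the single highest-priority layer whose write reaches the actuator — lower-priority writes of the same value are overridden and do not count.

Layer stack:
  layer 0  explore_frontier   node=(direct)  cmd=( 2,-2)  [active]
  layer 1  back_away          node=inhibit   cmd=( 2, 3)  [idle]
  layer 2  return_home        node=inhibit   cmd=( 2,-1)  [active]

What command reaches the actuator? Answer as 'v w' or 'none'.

L0 explore_frontier: active, feeds wire = (2, -2)
L1 back_away: idle → wire stays (2, -2)
L2 return_home: active, inhibitor → wire = none
actuator = none

none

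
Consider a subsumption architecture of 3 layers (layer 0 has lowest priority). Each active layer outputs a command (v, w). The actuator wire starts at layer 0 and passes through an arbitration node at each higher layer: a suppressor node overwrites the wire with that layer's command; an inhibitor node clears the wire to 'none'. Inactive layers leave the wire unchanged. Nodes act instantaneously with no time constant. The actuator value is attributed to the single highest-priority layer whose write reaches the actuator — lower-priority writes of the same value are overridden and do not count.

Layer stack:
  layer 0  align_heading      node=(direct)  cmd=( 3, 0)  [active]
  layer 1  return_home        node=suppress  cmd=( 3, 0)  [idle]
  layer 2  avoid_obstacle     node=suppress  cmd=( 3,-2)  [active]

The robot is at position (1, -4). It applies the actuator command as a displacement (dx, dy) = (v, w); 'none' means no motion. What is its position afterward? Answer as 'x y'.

[0] align_heading on; wire := (3, 0)
[1] return_home off; pass (3, 0)
[2] avoid_obstacle on (suppress); wire := (3, -2)
output (3, -2)
position: (1, -4) + (3, -2) = (4, -6)

4 -6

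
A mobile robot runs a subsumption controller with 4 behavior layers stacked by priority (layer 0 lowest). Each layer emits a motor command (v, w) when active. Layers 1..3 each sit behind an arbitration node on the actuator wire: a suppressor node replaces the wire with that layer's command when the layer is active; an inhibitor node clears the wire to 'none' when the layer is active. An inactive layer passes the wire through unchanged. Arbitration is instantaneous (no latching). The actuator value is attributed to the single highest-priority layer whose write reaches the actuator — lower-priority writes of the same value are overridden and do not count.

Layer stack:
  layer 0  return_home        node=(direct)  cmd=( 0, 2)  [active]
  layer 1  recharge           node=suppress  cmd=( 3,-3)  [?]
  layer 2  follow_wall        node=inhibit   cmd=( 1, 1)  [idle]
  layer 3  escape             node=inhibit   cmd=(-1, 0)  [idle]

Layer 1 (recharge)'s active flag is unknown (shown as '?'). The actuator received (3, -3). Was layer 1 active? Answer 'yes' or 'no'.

If layer 1 is active=yes:
  actuator would be (3, -3)
If layer 1 is active=no:
  actuator would be (0, 2)
Observed (3, -3), so layer 1 was active.

yes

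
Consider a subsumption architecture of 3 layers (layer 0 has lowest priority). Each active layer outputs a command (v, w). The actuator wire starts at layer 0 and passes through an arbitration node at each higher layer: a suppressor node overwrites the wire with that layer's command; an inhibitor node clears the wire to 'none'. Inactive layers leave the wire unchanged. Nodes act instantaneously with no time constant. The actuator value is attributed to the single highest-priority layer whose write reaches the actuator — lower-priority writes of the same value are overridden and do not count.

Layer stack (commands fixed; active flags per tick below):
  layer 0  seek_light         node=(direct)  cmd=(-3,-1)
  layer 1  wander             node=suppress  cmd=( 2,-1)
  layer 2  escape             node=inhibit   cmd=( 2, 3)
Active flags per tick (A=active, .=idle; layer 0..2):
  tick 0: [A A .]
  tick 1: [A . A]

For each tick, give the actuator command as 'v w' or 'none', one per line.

tick 0:
  layer 0 (seek_light) active — direct: (-3, -1)
  layer 1 (wander) active — suppresses: (2, -1)
  layer 2 (escape) idle — unchanged: (2, -1)
  → actuator (2, -1)
tick 1:
  layer 0 (seek_light) active — direct: (-3, -1)
  layer 1 (wander) idle — unchanged: (-3, -1)
  layer 2 (escape) active — inhibits: none
  → actuator none

2 -1
none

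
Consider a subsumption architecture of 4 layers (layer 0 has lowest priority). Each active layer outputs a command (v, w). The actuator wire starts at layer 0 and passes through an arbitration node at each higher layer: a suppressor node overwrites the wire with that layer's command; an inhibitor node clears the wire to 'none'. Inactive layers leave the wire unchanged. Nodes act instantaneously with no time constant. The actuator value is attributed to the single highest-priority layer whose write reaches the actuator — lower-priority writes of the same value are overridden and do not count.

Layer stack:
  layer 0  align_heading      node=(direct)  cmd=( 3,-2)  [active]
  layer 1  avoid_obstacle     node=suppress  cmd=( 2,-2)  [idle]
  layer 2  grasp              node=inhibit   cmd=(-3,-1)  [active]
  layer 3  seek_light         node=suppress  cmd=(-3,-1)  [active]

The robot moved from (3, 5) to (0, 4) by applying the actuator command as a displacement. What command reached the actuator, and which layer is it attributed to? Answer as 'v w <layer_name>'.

-3 -1 seek_light

displacement = (0, 4) − (3, 5) = (-3, -1)
L0 align_heading: active, feeds wire = (3, -2)
L1 avoid_obstacle: idle → wire stays (3, -2)
L2 grasp: active, inhibitor → wire = none
L3 seek_light: active, suppressor → wire = (-3, -1)
actuator = (-3, -1) — from layer 3 (seek_light)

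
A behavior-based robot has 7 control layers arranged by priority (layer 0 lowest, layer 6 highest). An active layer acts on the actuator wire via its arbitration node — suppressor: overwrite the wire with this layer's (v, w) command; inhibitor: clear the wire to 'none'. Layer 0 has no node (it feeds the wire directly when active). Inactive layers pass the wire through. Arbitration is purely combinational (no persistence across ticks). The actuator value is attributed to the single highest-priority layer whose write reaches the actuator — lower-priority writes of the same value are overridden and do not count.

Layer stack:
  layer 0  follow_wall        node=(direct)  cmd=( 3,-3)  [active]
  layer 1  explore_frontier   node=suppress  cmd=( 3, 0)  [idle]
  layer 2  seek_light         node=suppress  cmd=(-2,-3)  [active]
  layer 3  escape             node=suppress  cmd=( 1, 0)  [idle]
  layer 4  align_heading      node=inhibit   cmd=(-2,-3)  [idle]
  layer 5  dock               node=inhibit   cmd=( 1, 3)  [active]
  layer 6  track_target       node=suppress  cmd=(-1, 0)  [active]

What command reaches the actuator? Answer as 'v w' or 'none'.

-1 0

layer 0 (follow_wall) active — direct: (3, -3)
layer 1 (explore_frontier) idle — unchanged: (3, -3)
layer 2 (seek_light) active — suppresses: (-2, -3)
layer 3 (escape) idle — unchanged: (-2, -3)
layer 4 (align_heading) idle — unchanged: (-2, -3)
layer 5 (dock) active — inhibits: none
layer 6 (track_target) active — suppresses: (-1, 0)
→ actuator (-1, 0)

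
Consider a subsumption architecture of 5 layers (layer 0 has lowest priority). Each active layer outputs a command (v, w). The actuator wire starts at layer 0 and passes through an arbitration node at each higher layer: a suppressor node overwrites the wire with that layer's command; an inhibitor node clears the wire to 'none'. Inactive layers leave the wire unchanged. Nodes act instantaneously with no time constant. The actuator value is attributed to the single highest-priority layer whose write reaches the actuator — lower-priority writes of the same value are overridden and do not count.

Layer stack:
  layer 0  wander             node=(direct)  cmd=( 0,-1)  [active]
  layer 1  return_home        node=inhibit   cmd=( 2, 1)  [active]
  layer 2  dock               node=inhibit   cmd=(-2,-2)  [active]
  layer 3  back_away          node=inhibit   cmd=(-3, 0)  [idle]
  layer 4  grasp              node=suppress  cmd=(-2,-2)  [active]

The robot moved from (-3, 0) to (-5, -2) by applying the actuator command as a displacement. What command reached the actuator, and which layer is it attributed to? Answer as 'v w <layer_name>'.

displacement = (-5, -2) − (-3, 0) = (-2, -2)
[0] wander on; wire := (0, -1)
[1] return_home on (inhibit); wire := none
[2] dock on (inhibit); wire := none
[3] back_away off; pass none
[4] grasp on (suppress); wire := (-2, -2)
output (-2, -2) — from layer 4 (grasp)

-2 -2 grasp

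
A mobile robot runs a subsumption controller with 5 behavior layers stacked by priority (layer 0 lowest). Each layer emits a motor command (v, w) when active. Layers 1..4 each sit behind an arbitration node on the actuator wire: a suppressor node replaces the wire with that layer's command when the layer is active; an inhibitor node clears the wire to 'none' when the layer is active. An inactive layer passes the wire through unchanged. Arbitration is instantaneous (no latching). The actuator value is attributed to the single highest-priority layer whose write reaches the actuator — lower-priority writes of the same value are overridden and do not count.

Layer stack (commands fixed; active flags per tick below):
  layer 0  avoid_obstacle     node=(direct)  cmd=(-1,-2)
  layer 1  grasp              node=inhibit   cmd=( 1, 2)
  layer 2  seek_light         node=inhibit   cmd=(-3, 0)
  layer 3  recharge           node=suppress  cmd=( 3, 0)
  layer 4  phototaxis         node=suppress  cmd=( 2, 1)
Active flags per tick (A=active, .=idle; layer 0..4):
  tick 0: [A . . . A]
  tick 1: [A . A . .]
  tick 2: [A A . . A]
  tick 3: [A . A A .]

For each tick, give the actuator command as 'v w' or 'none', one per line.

tick 0:
  [0] avoid_obstacle on; wire := (-1, -2)
  [1] grasp off; pass (-1, -2)
  [2] seek_light off; pass (-1, -2)
  [3] recharge off; pass (-1, -2)
  [4] phototaxis on (suppress); wire := (2, 1)
  output (2, 1)
tick 1:
  [0] avoid_obstacle on; wire := (-1, -2)
  [1] grasp off; pass (-1, -2)
  [2] seek_light on (inhibit); wire := none
  [3] recharge off; pass none
  [4] phototaxis off; pass none
  output none
tick 2:
  [0] avoid_obstacle on; wire := (-1, -2)
  [1] grasp on (inhibit); wire := none
  [2] seek_light off; pass none
  [3] recharge off; pass none
  [4] phototaxis on (suppress); wire := (2, 1)
  output (2, 1)
tick 3:
  [0] avoid_obstacle on; wire := (-1, -2)
  [1] grasp off; pass (-1, -2)
  [2] seek_light on (inhibit); wire := none
  [3] recharge on (suppress); wire := (3, 0)
  [4] phototaxis off; pass (3, 0)
  output (3, 0)

2 1
none
2 1
3 0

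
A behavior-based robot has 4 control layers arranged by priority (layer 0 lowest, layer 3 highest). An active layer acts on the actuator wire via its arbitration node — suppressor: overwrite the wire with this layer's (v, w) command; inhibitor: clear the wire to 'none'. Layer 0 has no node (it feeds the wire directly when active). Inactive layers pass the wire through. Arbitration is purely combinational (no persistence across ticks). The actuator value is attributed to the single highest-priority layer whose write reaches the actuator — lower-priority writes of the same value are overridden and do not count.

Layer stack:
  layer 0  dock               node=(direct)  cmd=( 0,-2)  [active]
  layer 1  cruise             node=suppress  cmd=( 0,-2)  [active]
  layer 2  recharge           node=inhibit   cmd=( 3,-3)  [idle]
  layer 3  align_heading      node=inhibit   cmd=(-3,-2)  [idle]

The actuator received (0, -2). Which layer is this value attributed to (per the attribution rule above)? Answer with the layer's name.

cruise

layer 0 (dock) active — direct: (0, -2)
layer 1 (cruise) active — suppresses: (0, -2)
layer 2 (recharge) idle — unchanged: (0, -2)
layer 3 (align_heading) idle — unchanged: (0, -2)
→ actuator (0, -2)
last writer: layer 1 = cruise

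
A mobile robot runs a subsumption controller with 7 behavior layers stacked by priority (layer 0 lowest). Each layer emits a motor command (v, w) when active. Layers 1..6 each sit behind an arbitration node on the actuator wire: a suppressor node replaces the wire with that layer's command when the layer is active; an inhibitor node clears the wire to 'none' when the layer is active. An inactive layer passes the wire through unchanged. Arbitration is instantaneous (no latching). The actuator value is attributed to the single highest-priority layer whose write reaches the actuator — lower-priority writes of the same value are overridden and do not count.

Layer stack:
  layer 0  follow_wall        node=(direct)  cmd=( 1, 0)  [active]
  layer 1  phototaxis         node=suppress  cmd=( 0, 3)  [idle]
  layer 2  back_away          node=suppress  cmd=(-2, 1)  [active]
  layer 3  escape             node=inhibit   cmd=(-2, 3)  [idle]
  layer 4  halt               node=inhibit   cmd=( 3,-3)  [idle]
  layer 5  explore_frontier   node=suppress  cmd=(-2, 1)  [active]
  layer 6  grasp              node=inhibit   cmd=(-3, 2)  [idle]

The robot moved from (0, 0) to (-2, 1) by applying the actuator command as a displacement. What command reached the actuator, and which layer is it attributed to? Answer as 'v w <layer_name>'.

displacement = (-2, 1) − (0, 0) = (-2, 1)
L0 follow_wall: active, feeds wire = (1, 0)
L1 phototaxis: idle → wire stays (1, 0)
L2 back_away: active, suppressor → wire = (-2, 1)
L3 escape: idle → wire stays (-2, 1)
L4 halt: idle → wire stays (-2, 1)
L5 explore_frontier: active, suppressor → wire = (-2, 1)
L6 grasp: idle → wire stays (-2, 1)
actuator = (-2, 1) — from layer 5 (explore_frontier)

-2 1 explore_frontier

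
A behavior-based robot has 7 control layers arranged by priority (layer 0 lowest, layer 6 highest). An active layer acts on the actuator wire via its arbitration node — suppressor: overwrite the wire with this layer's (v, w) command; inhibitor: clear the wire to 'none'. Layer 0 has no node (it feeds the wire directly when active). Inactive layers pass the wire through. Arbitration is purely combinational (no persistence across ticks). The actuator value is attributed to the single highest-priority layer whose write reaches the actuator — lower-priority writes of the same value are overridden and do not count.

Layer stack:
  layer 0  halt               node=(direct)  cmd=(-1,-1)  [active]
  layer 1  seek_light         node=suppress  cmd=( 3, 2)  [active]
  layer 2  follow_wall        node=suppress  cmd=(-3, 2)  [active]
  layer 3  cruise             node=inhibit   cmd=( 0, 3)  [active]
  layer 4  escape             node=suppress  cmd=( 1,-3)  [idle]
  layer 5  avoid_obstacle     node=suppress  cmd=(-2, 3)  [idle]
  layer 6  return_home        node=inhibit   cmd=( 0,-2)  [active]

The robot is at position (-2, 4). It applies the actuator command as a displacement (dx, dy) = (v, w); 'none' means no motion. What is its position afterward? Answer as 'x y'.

[0] halt on; wire := (-1, -1)
[1] seek_light on (suppress); wire := (3, 2)
[2] follow_wall on (suppress); wire := (-3, 2)
[3] cruise on (inhibit); wire := none
[4] escape off; pass none
[5] avoid_obstacle off; pass none
[6] return_home on (inhibit); wire := none
output none
position: (-2, 4) + none = (-2, 4)

-2 4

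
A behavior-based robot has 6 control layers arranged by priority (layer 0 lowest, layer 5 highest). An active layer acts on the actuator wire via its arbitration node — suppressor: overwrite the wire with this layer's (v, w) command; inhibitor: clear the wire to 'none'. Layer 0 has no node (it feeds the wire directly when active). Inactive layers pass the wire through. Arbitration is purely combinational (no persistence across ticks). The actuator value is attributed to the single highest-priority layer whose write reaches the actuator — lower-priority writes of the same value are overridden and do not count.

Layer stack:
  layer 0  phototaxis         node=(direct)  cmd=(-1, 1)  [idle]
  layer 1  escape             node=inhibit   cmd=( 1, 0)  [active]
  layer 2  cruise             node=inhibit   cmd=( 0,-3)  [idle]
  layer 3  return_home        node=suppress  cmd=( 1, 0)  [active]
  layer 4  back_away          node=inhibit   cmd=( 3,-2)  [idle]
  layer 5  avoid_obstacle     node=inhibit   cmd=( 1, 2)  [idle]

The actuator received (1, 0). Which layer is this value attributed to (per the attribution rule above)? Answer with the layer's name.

layer 0 (phototaxis) idle — none
layer 1 (escape) active — inhibits: none
layer 2 (cruise) idle — unchanged: none
layer 3 (return_home) active — suppresses: (1, 0)
layer 4 (back_away) idle — unchanged: (1, 0)
layer 5 (avoid_obstacle) idle — unchanged: (1, 0)
→ actuator (1, 0)
last writer: layer 3 = return_home

return_home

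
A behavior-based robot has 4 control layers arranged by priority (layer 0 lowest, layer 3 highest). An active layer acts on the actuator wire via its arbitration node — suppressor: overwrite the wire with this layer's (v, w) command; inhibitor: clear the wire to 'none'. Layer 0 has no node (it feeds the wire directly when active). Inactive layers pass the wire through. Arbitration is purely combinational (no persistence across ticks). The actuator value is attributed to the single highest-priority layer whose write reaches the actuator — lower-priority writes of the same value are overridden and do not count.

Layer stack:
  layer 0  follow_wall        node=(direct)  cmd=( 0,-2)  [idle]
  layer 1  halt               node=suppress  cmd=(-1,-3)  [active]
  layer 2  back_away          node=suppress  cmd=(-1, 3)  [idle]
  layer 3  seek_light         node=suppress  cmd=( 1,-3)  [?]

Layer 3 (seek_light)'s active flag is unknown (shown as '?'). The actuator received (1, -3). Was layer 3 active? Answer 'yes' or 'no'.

If layer 3 is active=yes:
  actuator would be (1, -3)
If layer 3 is active=no:
  actuator would be (-1, -3)
Observed (1, -3), so layer 3 was active.

yes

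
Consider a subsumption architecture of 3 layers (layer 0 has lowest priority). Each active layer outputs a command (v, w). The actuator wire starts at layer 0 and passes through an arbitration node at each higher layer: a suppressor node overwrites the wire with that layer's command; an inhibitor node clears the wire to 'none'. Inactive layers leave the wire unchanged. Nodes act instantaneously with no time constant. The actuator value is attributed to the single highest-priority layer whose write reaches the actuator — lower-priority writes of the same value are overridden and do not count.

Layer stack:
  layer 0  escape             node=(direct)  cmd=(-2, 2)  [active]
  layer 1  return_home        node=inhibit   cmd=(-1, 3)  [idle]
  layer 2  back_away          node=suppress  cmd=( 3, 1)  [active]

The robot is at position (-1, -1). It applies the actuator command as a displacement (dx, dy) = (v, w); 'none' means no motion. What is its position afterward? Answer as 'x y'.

layer 0 (escape) active — direct: (-2, 2)
layer 1 (return_home) idle — unchanged: (-2, 2)
layer 2 (back_away) active — suppresses: (3, 1)
→ actuator (3, 1)
position: (-1, -1) + (3, 1) = (2, 0)

2 0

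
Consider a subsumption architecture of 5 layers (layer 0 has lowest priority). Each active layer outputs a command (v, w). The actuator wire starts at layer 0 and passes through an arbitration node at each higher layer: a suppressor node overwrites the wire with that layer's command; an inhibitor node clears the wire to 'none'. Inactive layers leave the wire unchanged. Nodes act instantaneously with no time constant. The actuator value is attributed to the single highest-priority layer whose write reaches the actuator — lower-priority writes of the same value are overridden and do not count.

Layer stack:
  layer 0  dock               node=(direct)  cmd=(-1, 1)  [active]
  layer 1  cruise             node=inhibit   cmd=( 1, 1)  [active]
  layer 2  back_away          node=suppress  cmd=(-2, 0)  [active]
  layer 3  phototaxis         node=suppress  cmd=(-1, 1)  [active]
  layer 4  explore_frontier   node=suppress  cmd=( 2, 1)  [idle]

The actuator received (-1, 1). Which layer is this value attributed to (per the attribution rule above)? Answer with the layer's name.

[0] dock on; wire := (-1, 1)
[1] cruise on (inhibit); wire := none
[2] back_away on (suppress); wire := (-2, 0)
[3] phototaxis on (suppress); wire := (-1, 1)
[4] explore_frontier off; pass (-1, 1)
output (-1, 1)
last writer: layer 3 = phototaxis

phototaxis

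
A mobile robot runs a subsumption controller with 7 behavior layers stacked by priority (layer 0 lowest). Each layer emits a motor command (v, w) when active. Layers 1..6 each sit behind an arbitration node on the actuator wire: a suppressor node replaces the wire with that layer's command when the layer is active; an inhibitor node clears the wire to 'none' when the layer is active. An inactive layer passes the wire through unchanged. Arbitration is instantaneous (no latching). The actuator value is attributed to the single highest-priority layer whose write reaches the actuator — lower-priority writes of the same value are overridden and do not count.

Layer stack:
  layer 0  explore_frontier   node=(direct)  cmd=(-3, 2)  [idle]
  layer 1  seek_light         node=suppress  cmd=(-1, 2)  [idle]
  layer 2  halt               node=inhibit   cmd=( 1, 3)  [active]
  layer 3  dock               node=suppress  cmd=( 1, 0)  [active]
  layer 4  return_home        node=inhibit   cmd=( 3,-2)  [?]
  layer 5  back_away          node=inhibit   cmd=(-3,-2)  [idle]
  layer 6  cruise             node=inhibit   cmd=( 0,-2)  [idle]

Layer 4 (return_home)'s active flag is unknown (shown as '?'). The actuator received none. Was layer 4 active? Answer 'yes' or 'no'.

If layer 4 is active=yes:
  actuator would be none
If layer 4 is active=no:
  actuator would be (1, 0)
Observed none, so layer 4 was active.

yes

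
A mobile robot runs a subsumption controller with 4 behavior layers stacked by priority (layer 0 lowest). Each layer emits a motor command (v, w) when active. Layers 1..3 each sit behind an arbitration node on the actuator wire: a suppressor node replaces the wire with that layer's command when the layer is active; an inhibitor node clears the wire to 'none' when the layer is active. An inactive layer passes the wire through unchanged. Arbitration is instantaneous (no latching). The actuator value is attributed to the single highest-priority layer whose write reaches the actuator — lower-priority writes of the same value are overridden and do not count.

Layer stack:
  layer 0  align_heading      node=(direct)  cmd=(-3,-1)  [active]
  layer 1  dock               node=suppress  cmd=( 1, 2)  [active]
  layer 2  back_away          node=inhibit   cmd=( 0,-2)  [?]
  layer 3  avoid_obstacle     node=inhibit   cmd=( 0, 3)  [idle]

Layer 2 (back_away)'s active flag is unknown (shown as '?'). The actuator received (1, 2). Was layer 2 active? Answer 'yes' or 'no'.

If layer 2 is active=yes:
  actuator would be none
If layer 2 is active=no:
  actuator would be (1, 2)
Observed (1, 2), so layer 2 was idle.

no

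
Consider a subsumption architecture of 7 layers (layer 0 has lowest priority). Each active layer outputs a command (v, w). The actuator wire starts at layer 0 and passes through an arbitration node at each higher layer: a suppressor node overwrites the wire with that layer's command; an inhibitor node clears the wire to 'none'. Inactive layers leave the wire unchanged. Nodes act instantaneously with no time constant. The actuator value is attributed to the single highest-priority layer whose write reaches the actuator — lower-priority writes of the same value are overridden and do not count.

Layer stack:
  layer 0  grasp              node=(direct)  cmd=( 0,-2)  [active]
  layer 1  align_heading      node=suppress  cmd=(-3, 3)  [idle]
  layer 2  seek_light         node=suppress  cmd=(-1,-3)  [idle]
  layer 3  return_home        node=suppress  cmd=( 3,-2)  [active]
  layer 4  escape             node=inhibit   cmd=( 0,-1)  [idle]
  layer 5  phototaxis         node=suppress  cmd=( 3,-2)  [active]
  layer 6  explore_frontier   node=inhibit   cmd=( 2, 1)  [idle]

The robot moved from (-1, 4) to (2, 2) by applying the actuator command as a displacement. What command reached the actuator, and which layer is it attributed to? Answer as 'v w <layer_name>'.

displacement = (2, 2) − (-1, 4) = (3, -2)
layer 0 (grasp) active — direct: (0, -2)
layer 1 (align_heading) idle — unchanged: (0, -2)
layer 2 (seek_light) idle — unchanged: (0, -2)
layer 3 (return_home) active — suppresses: (3, -2)
layer 4 (escape) idle — unchanged: (3, -2)
layer 5 (phototaxis) active — suppresses: (3, -2)
layer 6 (explore_frontier) idle — unchanged: (3, -2)
→ actuator (3, -2) — from layer 5 (phototaxis)

3 -2 phototaxis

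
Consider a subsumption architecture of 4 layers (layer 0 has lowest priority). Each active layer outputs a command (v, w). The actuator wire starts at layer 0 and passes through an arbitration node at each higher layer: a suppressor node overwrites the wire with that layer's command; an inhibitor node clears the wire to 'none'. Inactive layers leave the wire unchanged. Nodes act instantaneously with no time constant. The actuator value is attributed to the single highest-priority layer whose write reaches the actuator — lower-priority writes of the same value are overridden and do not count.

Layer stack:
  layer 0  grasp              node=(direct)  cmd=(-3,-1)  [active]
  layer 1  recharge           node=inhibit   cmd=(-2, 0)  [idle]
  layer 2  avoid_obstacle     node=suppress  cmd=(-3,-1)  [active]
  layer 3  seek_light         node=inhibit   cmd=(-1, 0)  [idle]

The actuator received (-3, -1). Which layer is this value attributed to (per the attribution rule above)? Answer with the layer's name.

avoid_obstacle

[0] grasp on; wire := (-3, -1)
[1] recharge off; pass (-3, -1)
[2] avoid_obstacle on (suppress); wire := (-3, -1)
[3] seek_light off; pass (-3, -1)
output (-3, -1)
last writer: layer 2 = avoid_obstacle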